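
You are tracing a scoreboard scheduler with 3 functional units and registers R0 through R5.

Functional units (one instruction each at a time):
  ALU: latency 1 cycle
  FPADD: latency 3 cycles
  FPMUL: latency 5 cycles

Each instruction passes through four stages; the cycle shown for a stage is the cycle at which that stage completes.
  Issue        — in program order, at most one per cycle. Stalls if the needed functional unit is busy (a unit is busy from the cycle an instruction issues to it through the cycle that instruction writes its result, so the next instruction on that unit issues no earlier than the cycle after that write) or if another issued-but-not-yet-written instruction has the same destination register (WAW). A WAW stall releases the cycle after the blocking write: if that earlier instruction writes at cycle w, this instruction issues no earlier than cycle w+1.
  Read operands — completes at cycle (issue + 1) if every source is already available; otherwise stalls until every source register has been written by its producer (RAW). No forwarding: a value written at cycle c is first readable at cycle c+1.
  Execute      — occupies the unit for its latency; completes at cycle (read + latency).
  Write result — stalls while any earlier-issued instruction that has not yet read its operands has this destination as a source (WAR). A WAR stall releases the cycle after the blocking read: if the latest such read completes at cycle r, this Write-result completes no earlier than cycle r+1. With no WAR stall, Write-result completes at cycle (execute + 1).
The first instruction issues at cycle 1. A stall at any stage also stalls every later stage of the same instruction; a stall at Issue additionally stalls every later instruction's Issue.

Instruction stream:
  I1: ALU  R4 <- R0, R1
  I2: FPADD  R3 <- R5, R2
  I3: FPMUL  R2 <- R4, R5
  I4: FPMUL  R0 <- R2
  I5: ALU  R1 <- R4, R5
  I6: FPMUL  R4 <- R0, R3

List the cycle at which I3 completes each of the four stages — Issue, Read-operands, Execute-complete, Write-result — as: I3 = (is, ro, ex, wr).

I3 = (3, 5, 10, 11)

cycle 1: issue I1 (ALU)
cycle 2: I1 read-ops | issue I2 (FPADD)
cycle 3: I1 finished on ALU | I2 read-ops | issue I3 (FPMUL)
cycle 4: I1→R4
cycle 5: I3 read-ops
cycle 6: I2 finished on FPADD
cycle 7: I2→R3
cycle 10: I3 finished on FPMUL
cycle 11: I3→R2
cycle 12: issue I4 (FPMUL)
cycle 13: I4 read-ops | issue I5 (ALU)
cycle 14: I5 read-ops
cycle 15: I5 finished on ALU
cycle 16: I5→R1
cycle 18: I4 finished on FPMUL
cycle 19: I4→R0
cycle 20: issue I6 (FPMUL)
cycle 21: I6 read-ops
cycle 26: I6 finished on FPMUL
cycle 27: I6→R4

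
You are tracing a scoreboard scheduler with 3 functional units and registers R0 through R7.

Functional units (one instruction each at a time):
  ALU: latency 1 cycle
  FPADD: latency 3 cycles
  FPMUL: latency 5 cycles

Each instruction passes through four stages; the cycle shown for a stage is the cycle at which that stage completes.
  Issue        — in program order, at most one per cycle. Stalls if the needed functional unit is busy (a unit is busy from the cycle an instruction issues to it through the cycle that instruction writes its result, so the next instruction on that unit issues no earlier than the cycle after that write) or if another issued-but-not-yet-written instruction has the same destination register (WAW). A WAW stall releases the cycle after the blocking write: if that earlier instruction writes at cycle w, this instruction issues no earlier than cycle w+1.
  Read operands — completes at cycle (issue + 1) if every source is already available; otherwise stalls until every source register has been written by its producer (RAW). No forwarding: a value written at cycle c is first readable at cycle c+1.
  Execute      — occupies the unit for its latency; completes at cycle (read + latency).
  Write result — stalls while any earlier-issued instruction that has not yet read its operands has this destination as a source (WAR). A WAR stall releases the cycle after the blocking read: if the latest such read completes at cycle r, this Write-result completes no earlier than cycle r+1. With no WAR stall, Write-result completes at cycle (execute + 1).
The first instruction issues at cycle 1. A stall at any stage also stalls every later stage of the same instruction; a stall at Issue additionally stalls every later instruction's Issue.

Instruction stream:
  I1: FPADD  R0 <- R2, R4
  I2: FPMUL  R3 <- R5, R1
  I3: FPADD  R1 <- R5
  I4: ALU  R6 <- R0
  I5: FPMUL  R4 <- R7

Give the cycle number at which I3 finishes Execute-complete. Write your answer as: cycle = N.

1) issue 1, read 2, done 5, write 6
2) issue 2, read 3, done 8, write 9
3) issue 7, read 8, done 11, write 12  <struct: FPADD busy until I1 writes@6>
4) issue 8, read 9, done 10, write 11
5) issue 10, read 11, done 16, write 17  <struct: FPMUL busy until I2 writes@9>

cycle = 11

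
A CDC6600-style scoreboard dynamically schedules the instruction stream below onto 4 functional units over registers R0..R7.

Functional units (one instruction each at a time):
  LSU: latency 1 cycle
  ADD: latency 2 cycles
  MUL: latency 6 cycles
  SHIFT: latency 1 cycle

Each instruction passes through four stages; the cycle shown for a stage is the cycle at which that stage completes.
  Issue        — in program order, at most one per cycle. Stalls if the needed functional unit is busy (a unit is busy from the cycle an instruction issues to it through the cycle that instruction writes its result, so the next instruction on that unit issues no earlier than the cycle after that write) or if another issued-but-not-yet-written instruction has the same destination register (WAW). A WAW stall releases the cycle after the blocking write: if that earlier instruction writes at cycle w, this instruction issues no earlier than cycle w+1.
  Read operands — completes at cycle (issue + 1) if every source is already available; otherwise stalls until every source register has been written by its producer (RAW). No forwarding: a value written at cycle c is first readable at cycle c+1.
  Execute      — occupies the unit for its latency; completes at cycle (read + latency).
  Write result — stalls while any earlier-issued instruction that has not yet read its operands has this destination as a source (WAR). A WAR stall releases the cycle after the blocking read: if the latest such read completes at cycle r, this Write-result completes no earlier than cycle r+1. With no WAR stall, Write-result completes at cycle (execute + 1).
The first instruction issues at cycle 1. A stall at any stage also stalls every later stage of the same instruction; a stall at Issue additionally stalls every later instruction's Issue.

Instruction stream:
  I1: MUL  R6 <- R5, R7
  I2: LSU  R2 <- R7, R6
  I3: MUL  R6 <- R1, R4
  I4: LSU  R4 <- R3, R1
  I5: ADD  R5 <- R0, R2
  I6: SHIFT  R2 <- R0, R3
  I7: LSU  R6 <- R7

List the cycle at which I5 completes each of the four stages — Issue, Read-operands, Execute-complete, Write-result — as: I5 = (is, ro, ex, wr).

[1] issue I1 (MUL)
[2] I1 read-ops | issue I2 (LSU)
[8] I1 finished on MUL
[9] I1→R6
[10] I2 read-ops | issue I3 (MUL)
[11] I2 finished on LSU | I3 read-ops
[12] I2→R2
[13] issue I4 (LSU)
[14] I4 read-ops | issue I5 (ADD)
[15] I4 finished on LSU | I5 read-ops | issue I6 (SHIFT)
[16] I4→R4 | I6 read-ops
[17] I3 finished on MUL | I5 finished on ADD | I6 finished on SHIFT
[18] I3→R6 | I5→R5 | I6→R2
[19] issue I7 (LSU)
[20] I7 read-ops
[21] I7 finished on LSU
[22] I7→R6

I5 = (14, 15, 17, 18)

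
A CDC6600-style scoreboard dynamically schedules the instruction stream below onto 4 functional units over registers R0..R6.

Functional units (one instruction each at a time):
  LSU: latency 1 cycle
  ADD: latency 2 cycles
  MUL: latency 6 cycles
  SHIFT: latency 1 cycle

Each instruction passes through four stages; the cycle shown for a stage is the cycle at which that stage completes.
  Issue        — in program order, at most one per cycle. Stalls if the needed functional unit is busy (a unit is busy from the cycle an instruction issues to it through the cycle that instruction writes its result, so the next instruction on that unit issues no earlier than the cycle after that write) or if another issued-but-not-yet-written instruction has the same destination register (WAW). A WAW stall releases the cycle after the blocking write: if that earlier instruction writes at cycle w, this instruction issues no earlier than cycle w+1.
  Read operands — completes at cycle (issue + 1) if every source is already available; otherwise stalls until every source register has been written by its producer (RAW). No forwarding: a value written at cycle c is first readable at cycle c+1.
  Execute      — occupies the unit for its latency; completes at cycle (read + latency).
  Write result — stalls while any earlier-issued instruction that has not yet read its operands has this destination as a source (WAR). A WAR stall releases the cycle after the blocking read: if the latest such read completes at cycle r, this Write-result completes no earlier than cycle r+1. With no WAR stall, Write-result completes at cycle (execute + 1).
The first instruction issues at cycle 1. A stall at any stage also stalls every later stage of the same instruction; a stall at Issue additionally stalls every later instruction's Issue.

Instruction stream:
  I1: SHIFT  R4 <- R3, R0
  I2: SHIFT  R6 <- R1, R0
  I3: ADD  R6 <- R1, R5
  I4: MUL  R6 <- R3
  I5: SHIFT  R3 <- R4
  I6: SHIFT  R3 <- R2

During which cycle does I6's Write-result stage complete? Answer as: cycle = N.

cycle = 22

t=1  I1 dispatched to SHIFT
t=2  I1 operands ready
t=3  I1 complete
t=4  R4←I1
t=5  I2 dispatched to SHIFT
t=6  I2 operands ready
t=7  I2 complete
t=8  R6←I2
t=9  I3 dispatched to ADD
t=10  I3 operands ready
t=12  I3 complete
t=13  R6←I3
t=14  I4 dispatched to MUL
t=15  I4 operands ready; I5 dispatched to SHIFT
t=16  I5 operands ready
t=17  I5 complete
t=18  R3←I5
t=19  I6 dispatched to SHIFT
t=20  I6 operands ready
t=21  I4 complete; I6 complete
t=22  R6←I4; R3←I6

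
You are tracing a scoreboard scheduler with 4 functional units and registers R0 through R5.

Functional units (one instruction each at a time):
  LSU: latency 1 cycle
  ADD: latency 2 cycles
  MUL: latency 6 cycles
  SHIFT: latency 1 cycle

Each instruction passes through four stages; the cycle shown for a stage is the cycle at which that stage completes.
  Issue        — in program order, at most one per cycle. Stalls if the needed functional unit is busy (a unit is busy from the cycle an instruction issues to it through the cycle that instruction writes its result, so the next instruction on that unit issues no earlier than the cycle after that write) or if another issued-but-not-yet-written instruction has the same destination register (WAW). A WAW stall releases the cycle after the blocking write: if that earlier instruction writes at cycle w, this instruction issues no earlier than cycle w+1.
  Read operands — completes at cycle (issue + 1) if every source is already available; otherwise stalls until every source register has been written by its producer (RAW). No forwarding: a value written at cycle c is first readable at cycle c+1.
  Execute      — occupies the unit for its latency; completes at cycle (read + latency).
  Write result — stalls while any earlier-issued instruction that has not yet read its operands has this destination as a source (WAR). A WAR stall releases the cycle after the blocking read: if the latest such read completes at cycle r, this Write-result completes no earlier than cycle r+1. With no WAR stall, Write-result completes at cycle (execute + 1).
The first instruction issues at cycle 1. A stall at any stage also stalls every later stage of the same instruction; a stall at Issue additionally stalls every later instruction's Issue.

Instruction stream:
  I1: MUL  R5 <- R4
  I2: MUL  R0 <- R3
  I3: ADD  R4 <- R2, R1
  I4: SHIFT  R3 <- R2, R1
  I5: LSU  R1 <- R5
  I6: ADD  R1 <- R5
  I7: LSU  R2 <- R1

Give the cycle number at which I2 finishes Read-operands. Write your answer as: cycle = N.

1) issue 1, read 2, done 8, write 9
2) issue 10, read 11, done 17, write 18  <struct: MUL busy until I1 writes@9>
3) issue 11, read 12, done 14, write 15
4) issue 12, read 13, done 14, write 15
5) issue 13, read 14, done 15, write 16
6) issue 17, read 18, done 20, write 21  <WAW R1: wait I5 write@16>
7) issue 18, read 22, done 23, write 24  <RAW R1: wait I6 write@21>

cycle = 11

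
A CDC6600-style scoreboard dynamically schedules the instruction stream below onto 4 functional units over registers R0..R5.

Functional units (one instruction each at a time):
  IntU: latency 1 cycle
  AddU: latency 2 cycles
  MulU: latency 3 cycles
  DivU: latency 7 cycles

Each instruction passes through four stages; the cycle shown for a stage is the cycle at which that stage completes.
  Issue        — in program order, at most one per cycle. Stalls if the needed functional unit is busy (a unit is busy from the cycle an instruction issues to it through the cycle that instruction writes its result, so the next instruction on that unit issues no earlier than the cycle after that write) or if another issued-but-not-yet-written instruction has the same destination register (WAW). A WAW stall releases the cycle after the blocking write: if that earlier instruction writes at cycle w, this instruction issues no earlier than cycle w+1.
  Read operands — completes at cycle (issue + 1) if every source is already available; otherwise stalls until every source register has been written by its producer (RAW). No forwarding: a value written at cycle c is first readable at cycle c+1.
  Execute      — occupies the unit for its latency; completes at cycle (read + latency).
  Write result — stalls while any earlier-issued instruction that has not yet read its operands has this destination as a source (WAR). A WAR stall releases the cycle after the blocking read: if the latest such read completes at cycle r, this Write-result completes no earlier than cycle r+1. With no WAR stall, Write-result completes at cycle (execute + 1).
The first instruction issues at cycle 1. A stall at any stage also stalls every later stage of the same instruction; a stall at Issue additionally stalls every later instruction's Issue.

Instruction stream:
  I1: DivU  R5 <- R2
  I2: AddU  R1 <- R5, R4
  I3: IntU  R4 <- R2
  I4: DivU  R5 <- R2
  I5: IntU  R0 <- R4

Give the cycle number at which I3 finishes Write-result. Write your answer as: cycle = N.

cycle = 12

c1: I1 dispatched to DivU
c2: I1 operands ready | I2 dispatched to AddU
c3: I3 dispatched to IntU
c4: I3 operands ready
c5: I3 complete
c9: I1 complete
c10: R5←I1
c11: I2 operands ready | I4 dispatched to DivU
c12: R4←I3 | I4 operands ready
c13: I2 complete | I5 dispatched to IntU
c14: R1←I2 | I5 operands ready
c15: I5 complete
c16: R0←I5
c19: I4 complete
c20: R5←I4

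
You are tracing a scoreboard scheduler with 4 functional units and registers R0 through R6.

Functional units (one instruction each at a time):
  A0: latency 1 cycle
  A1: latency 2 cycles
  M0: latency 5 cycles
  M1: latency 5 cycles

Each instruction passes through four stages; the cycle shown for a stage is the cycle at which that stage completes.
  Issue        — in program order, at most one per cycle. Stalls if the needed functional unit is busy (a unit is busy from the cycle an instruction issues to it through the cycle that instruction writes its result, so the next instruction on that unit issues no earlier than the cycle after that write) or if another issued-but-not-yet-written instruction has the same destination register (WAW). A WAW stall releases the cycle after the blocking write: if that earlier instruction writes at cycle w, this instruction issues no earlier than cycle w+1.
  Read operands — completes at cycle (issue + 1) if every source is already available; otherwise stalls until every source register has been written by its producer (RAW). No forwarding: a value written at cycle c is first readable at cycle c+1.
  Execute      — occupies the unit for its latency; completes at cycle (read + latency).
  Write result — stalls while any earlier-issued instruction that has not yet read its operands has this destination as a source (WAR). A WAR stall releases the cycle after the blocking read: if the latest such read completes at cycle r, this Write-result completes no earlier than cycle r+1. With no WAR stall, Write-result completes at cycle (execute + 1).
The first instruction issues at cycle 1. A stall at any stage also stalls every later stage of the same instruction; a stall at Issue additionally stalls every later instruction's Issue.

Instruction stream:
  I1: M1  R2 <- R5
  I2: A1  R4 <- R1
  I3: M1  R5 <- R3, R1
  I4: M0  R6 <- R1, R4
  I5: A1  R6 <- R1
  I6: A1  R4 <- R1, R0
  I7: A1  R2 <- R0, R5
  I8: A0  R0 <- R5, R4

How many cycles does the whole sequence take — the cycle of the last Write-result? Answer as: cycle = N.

cycle = 32

  I1 | 1 | 2 | 7 | 8
  I2 | 2 | 3 | 5 | 6
  I3 | 9 | 10 | 15 | 16   struct: M1 busy until I1 writes@8
  I4 | 10 | 11 | 16 | 17
  I5 | 18 | 19 | 21 | 22   WAW R6: wait I4 write@17
  I6 | 23 | 24 | 26 | 27   struct: A1 busy until I5 writes@22
  I7 | 28 | 29 | 31 | 32   struct: A1 busy until I6 writes@27
  I8 | 29 | 30 | 31 | 32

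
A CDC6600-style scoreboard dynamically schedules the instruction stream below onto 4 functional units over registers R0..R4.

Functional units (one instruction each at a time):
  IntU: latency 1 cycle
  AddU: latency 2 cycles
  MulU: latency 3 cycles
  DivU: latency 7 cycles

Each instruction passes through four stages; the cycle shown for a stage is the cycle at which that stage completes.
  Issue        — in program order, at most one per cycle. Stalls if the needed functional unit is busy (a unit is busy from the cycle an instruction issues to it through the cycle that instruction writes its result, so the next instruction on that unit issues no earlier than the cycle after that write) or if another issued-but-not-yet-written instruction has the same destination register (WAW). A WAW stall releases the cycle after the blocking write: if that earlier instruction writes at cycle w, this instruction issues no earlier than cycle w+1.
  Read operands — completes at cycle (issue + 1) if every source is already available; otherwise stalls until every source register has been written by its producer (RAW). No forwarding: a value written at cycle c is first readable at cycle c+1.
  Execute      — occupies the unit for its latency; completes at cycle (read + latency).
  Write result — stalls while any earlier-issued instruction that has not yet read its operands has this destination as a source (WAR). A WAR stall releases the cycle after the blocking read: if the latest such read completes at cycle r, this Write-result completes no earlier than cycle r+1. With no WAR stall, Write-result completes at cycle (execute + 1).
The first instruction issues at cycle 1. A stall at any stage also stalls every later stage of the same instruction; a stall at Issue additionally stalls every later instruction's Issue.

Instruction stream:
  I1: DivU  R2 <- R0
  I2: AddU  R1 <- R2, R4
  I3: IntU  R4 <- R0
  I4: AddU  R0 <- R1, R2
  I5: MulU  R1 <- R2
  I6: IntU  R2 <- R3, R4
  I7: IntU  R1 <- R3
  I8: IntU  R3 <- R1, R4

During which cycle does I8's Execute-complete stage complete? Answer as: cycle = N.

cycle = 28

I1 -> (1, 2, 9, 10)
I2 -> (2, 11, 13, 14)  // RAW R2: wait I1 write@10
I3 -> (3, 4, 5, 12)  // WAR R4: wait I2 read@11
I4 -> (15, 16, 18, 19)  // struct: AddU busy until I2 writes@14
I5 -> (16, 17, 20, 21)
I6 -> (17, 18, 19, 20)
I7 -> (22, 23, 24, 25)  // WAW R1: wait I5 write@21
I8 -> (26, 27, 28, 29)  // struct: IntU busy until I7 writes@25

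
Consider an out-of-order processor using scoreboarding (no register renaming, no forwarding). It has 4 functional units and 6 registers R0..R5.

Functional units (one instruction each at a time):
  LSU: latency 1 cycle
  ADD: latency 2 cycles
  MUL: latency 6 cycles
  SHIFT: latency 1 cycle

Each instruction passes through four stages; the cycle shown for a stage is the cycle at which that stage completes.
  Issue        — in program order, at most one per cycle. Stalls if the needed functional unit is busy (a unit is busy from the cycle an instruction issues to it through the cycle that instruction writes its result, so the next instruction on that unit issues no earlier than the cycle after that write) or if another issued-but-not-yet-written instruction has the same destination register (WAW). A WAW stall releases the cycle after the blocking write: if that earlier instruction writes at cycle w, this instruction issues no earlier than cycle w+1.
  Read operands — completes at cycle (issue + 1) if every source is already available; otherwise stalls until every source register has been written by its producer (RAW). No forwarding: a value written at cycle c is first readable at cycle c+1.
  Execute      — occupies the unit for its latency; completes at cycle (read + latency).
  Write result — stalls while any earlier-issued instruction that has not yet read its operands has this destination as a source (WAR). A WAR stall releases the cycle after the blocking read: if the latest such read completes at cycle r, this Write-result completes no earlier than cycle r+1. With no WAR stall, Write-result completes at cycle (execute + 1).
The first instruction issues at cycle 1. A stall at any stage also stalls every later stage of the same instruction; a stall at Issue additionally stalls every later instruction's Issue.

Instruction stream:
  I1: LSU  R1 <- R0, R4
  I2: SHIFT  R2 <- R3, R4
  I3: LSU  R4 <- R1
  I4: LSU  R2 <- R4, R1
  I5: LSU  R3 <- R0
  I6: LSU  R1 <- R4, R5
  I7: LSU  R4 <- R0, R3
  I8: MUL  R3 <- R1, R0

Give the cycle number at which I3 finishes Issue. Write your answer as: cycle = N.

cycle = 5

t=1  issue I1 (LSU)
t=2  I1 read-ops · issue I2 (SHIFT)
t=3  I1 finished on LSU · I2 read-ops
t=4  I1→R1 · I2 finished on SHIFT
t=5  I2→R2 · issue I3 (LSU)
t=6  I3 read-ops
t=7  I3 finished on LSU
t=8  I3→R4
t=9  issue I4 (LSU)
t=10  I4 read-ops
t=11  I4 finished on LSU
t=12  I4→R2
t=13  issue I5 (LSU)
t=14  I5 read-ops
t=15  I5 finished on LSU
t=16  I5→R3
t=17  issue I6 (LSU)
t=18  I6 read-ops
t=19  I6 finished on LSU
t=20  I6→R1
t=21  issue I7 (LSU)
t=22  I7 read-ops · issue I8 (MUL)
t=23  I7 finished on LSU · I8 read-ops
t=24  I7→R4
t=29  I8 finished on MUL
t=30  I8→R3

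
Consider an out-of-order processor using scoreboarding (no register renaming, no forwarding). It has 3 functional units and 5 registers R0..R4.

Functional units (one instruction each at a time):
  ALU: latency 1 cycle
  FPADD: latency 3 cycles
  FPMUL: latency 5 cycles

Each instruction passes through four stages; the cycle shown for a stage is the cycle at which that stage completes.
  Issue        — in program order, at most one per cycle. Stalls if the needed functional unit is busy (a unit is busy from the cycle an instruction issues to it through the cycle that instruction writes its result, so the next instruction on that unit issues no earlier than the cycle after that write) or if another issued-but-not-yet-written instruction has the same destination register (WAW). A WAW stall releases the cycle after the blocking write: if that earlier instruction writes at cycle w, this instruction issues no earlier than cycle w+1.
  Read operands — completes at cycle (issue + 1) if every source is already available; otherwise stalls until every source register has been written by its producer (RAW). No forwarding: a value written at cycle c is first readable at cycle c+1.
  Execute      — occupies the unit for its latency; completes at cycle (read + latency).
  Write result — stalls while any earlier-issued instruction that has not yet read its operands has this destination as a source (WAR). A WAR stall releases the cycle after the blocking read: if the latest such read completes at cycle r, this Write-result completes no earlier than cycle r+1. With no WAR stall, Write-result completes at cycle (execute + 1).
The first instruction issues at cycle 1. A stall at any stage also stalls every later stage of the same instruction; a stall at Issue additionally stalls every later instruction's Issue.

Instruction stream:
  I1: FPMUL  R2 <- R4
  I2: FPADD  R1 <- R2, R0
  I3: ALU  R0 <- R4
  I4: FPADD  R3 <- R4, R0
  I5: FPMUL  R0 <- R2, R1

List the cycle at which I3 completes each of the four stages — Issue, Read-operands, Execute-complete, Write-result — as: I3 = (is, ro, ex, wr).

[I1] 1/2/7/8
[I2] 2/9/12/13  (RAW R2: wait I1 write@8)
[I3] 3/4/5/10  (WAR R0: wait I2 read@9)
[I4] 14/15/18/19  (struct: FPADD busy until I2 writes@13)
[I5] 15/16/21/22

I3 = (3, 4, 5, 10)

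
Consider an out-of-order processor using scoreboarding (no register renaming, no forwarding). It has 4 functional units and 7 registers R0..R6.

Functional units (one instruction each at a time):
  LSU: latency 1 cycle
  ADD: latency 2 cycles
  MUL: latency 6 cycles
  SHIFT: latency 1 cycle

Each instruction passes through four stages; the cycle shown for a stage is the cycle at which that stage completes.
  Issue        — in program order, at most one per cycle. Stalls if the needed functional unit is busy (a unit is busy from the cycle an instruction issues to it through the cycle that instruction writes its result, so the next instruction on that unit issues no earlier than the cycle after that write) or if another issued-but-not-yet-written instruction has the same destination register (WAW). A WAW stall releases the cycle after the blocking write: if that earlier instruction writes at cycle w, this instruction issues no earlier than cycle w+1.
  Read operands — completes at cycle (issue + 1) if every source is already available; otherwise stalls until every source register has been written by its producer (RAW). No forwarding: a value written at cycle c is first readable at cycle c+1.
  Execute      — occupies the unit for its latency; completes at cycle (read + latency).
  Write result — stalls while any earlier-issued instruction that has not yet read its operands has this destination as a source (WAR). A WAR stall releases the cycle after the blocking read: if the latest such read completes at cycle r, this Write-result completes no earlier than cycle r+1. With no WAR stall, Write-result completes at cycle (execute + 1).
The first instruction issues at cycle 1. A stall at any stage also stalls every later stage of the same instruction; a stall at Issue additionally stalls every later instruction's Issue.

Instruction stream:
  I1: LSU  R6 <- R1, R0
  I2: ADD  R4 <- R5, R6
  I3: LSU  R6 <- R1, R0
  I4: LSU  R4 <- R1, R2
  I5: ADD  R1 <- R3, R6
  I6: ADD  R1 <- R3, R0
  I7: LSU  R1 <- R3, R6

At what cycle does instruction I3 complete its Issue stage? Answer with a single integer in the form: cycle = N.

cycle = 5

cycle 1: issue I1 (LSU)
cycle 2: I1 read-ops · issue I2 (ADD)
cycle 3: I1 finished on LSU
cycle 4: I1→R6
cycle 5: I2 read-ops · issue I3 (LSU)
cycle 6: I3 read-ops
cycle 7: I2 finished on ADD · I3 finished on LSU
cycle 8: I2→R4 · I3→R6
cycle 9: issue I4 (LSU)
cycle 10: I4 read-ops · issue I5 (ADD)
cycle 11: I4 finished on LSU · I5 read-ops
cycle 12: I4→R4
cycle 13: I5 finished on ADD
cycle 14: I5→R1
cycle 15: issue I6 (ADD)
cycle 16: I6 read-ops
cycle 18: I6 finished on ADD
cycle 19: I6→R1
cycle 20: issue I7 (LSU)
cycle 21: I7 read-ops
cycle 22: I7 finished on LSU
cycle 23: I7→R1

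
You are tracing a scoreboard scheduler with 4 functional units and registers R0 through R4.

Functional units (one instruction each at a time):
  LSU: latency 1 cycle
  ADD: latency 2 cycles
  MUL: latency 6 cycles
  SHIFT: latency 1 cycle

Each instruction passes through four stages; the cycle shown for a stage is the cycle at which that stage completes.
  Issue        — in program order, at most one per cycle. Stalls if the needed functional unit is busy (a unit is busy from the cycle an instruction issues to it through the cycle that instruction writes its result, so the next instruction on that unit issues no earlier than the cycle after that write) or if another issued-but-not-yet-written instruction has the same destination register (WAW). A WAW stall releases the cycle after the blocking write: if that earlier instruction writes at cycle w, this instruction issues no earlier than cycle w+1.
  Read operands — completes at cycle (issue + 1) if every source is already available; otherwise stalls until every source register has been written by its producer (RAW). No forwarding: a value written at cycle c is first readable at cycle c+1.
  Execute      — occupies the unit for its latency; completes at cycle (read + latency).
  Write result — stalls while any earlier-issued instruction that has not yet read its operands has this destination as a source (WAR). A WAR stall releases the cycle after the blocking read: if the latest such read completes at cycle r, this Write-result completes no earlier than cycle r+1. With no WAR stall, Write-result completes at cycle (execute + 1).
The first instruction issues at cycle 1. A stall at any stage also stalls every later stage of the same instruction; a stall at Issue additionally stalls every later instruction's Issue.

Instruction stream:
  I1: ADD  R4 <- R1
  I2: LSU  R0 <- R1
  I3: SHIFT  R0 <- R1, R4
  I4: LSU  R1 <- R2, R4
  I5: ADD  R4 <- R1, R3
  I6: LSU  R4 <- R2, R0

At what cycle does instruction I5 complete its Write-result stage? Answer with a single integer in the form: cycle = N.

cycle 1: I1 issues→ADD
cycle 2: I1 reads; I2 issues→LSU
cycle 3: I2 reads
cycle 4: I1 exec-done; I2 exec-done
cycle 5: I1 writes R4; I2 writes R0
cycle 6: I3 issues→SHIFT
cycle 7: I3 reads; I4 issues→LSU
cycle 8: I3 exec-done; I4 reads; I5 issues→ADD
cycle 9: I3 writes R0; I4 exec-done
cycle 10: I4 writes R1
cycle 11: I5 reads
cycle 13: I5 exec-done
cycle 14: I5 writes R4
cycle 15: I6 issues→LSU
cycle 16: I6 reads
cycle 17: I6 exec-done
cycle 18: I6 writes R4

cycle = 14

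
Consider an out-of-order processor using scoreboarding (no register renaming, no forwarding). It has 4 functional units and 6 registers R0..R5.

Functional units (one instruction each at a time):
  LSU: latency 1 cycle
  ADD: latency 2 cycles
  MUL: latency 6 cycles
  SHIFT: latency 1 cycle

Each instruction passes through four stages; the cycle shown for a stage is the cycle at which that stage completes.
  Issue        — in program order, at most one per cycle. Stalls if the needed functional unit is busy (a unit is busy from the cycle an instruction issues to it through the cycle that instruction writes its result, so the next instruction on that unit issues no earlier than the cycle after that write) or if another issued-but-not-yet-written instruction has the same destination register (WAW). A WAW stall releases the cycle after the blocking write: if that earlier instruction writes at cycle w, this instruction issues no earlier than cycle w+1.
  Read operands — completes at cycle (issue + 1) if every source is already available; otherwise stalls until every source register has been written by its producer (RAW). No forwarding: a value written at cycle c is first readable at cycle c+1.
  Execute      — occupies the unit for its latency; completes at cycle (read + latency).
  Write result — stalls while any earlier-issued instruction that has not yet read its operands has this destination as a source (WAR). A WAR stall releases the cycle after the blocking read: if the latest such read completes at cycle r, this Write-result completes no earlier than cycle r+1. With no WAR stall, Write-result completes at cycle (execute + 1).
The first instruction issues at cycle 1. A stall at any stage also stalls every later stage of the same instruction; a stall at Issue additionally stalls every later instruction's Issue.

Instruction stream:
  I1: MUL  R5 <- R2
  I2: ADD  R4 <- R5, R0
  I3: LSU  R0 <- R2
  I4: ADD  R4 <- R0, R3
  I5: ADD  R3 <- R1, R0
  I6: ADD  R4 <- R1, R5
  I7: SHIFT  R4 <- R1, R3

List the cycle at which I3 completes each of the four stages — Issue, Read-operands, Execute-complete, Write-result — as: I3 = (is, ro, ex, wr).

I3 = (3, 4, 5, 11)

1) issue 1, read 2, done 8, write 9
2) issue 2, read 10, done 12, write 13  <RAW R5: wait I1 write@9>
3) issue 3, read 4, done 5, write 11  <WAR R0: wait I2 read@10>
4) issue 14, read 15, done 17, write 18  <struct: ADD busy until I2 writes@13>
5) issue 19, read 20, done 22, write 23  <struct: ADD busy until I4 writes@18>
6) issue 24, read 25, done 27, write 28  <struct: ADD busy until I5 writes@23>
7) issue 29, read 30, done 31, write 32  <WAW R4: wait I6 write@28>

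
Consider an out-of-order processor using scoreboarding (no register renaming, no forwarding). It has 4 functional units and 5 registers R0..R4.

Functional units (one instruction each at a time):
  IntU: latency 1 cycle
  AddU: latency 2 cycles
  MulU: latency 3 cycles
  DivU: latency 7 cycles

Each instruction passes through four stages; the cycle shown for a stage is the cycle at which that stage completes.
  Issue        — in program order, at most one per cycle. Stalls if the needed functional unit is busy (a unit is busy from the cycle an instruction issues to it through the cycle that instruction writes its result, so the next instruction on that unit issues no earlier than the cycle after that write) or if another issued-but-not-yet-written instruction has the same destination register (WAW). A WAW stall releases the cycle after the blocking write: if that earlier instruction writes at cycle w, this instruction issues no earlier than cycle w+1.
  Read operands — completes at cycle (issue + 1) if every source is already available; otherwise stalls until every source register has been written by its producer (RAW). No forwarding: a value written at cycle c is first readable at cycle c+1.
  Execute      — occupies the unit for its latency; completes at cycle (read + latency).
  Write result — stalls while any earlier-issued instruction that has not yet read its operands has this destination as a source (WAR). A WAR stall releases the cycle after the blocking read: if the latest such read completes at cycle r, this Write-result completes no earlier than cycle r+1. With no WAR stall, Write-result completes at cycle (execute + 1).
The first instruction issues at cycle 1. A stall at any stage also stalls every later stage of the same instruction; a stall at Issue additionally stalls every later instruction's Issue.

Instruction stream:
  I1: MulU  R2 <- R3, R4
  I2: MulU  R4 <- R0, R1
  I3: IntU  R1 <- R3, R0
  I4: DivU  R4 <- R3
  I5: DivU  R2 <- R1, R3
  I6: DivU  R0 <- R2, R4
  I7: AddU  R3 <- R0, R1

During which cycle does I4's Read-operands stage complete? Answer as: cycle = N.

[I1] 1/2/5/6
[I2] 7/8/11/12  (struct: MulU busy until I1 writes@6)
[I3] 8/9/10/11
[I4] 13/14/21/22  (WAW R4: wait I2 write@12)
[I5] 23/24/31/32  (struct: DivU busy until I4 writes@22)
[I6] 33/34/41/42  (struct: DivU busy until I5 writes@32)
[I7] 34/43/45/46  (RAW R0: wait I6 write@42)

cycle = 14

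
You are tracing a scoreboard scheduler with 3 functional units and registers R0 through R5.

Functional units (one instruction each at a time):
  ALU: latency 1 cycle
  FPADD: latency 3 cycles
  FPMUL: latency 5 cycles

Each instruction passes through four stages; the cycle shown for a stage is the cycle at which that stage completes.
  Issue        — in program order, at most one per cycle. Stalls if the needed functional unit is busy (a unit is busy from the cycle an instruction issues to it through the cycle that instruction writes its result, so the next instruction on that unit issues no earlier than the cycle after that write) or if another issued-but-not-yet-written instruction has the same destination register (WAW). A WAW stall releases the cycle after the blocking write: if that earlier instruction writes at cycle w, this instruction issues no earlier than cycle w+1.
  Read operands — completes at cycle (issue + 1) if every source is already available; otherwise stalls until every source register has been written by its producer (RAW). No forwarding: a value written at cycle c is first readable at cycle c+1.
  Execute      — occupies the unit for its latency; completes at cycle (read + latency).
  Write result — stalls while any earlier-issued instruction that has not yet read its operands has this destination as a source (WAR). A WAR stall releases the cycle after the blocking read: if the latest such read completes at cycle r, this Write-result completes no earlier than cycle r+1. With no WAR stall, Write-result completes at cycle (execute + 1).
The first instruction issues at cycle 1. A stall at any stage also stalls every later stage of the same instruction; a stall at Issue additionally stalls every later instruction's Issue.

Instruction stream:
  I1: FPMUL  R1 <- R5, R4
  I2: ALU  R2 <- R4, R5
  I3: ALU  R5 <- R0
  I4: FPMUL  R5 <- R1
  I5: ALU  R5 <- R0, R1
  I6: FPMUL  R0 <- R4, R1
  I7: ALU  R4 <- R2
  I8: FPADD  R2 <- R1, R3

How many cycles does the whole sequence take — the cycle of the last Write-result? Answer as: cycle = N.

cycle = 28

1) issue 1, read 2, done 7, write 8
2) issue 2, read 3, done 4, write 5
3) issue 6, read 7, done 8, write 9  <struct: ALU busy until I2 writes@5>
4) issue 10, read 11, done 16, write 17  <WAW R5: wait I3 write@9>
5) issue 18, read 19, done 20, write 21  <WAW R5: wait I4 write@17>
6) issue 19, read 20, done 25, write 26
7) issue 22, read 23, done 24, write 25  <struct: ALU busy until I5 writes@21>
8) issue 23, read 24, done 27, write 28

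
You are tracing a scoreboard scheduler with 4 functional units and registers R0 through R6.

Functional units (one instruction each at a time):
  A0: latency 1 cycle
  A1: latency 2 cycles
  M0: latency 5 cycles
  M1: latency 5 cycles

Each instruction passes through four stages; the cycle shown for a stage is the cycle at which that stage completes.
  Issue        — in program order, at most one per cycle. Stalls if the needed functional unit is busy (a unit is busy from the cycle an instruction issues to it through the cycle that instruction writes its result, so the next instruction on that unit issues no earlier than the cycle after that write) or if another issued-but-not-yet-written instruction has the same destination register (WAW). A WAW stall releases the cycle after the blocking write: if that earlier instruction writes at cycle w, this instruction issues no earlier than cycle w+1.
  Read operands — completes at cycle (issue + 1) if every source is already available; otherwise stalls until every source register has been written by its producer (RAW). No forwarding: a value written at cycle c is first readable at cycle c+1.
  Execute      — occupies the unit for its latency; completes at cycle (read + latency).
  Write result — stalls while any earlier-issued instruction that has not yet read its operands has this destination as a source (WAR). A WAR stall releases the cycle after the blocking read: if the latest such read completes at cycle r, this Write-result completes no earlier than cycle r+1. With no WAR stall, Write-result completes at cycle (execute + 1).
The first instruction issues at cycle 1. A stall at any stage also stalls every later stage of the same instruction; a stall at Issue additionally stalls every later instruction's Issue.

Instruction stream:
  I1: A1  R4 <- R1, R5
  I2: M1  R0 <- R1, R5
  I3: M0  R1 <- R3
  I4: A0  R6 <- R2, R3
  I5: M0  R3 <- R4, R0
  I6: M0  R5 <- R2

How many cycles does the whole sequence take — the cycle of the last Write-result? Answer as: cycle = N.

cycle = 26

I1  is:1  ro:2  ex:4  wr:5
I2  is:2  ro:3  ex:8  wr:9
I3  is:3  ro:4  ex:9  wr:10
I4  is:4  ro:5  ex:6  wr:7
I5  is:11  ro:12  ex:17  wr:18  — struct: M0 busy until I3 writes@10
I6  is:19  ro:20  ex:25  wr:26  — struct: M0 busy until I5 writes@18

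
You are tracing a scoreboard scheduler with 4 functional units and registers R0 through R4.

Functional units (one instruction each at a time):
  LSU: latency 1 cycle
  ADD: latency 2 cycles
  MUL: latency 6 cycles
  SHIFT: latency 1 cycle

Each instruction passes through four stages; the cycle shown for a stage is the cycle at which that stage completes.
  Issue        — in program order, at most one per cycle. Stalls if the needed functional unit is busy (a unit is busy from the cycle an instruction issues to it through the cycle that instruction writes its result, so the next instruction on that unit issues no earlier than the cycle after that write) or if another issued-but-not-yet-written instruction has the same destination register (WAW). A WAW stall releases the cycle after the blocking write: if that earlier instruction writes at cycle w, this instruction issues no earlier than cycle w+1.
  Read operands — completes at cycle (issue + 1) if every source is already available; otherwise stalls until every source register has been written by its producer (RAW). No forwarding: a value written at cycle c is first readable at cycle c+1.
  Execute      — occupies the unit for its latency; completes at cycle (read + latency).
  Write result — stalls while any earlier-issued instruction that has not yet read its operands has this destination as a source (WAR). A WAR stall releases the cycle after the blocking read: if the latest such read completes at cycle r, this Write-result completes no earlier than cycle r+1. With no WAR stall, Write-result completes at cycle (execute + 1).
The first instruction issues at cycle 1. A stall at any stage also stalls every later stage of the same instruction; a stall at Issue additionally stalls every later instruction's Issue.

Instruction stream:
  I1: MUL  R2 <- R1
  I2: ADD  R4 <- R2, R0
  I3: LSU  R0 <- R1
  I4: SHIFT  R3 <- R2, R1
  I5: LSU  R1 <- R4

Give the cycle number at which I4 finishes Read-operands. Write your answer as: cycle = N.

cycle = 10

c1: issue I1 (MUL)
c2: I1 read-ops | issue I2 (ADD)
c3: issue I3 (LSU)
c4: I3 read-ops | issue I4 (SHIFT)
c5: I3 finished on LSU
c8: I1 finished on MUL
c9: I1→R2
c10: I2 read-ops | I4 read-ops
c11: I3→R0 | I4 finished on SHIFT
c12: I2 finished on ADD | I4→R3 | issue I5 (LSU)
c13: I2→R4
c14: I5 read-ops
c15: I5 finished on LSU
c16: I5→R1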